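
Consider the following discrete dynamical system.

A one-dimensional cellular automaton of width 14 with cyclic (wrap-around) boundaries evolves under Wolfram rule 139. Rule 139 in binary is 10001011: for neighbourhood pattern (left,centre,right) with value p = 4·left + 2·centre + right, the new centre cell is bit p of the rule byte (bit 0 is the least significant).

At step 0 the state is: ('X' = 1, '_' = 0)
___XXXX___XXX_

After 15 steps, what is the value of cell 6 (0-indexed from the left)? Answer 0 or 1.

gen 0: ___XXXX___XXX_
gen 1: XXXXXX__XXXX__
gen 2: XXXXX__XXXX__X
gen 3: XXXX__XXXX__XX
gen 4: XXX__XXXX__XXX
gen 5: XX__XXXX__XXXX
gen 6: X__XXXX__XXXXX
gen 7: __XXXX__XXXXXX
gen 8: _XXXX__XXXXXX_
gen 9: XXXX__XXXXXX__
gen 10: XXX__XXXXXX__X
gen 11: XX__XXXXXX__XX
gen 12: X__XXXXXX__XXX
gen 13: __XXXXXX__XXXX
gen 14: _XXXXXX__XXXX_
gen 15: XXXXXX__XXXX__

0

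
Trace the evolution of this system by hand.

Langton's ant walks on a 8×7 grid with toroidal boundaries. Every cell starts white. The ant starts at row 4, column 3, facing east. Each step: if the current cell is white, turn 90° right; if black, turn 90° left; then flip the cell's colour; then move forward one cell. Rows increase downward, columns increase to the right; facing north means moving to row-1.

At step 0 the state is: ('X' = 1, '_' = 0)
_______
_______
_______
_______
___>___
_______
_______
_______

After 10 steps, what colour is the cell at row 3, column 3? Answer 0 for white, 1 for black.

0

gen 0: _______
_______
_______
_______
___>___
_______
_______
_______
gen 1: _______
_______
_______
_______
___X___
___v___
_______
_______
gen 2: _______
_______
_______
_______
___X___
__<X___
_______
_______
gen 3: _______
_______
_______
_______
__^X___
__XX___
_______
_______
gen 4: _______
_______
_______
_______
__X>___
__XX___
_______
_______
gen 5: _______
_______
_______
___^___
__X____
__XX___
_______
_______
gen 6: _______
_______
_______
___X>__
__X____
__XX___
_______
_______
gen 7: _______
_______
_______
___XX__
__X_v__
__XX___
_______
_______
gen 8: _______
_______
_______
___XX__
__X<X__
__XX___
_______
_______
gen 9: _______
_______
_______
___^X__
__XXX__
__XX___
_______
_______
gen 10: _______
_______
_______
__<_X__
__XXX__
__XX___
_______
_______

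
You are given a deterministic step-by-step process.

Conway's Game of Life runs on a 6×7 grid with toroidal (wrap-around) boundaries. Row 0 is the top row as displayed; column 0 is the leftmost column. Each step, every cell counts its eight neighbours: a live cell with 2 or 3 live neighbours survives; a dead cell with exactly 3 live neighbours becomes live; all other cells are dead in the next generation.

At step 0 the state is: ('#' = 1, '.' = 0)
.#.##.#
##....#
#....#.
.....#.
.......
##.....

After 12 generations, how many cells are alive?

14

k=0  .#.##.#
##....#
#....#.
.....#.
.......
##.....
k=1  .....##
.##.#..
##...#.
......#
.......
###....
k=2  ...#.##
.##.#..
###..##
#.....#
##.....
##....#
k=3  ...####
....#..
..##.#.
..#..#.
.......
.##..#.
k=4  ..##..#
..#...#
..##.#.
..###..
.##....
..##.##
k=5  ##..#.#
.#..###
.#...#.
....#..
.#...#.
#...###
k=6  .#.#...
.##.#..
#.....#
....##.
#......
....#..
k=7  .#.##..
.###...
##.##.#
#....#.
....##.
.......
k=8  .#.##..
.....#.
...####
##.#...
....###
...#.#.
k=9  ..##.#.
..#...#
#.##.##
#.##...
#.##.##
..##..#
k=10  .#..###
#......
#...##.
.......
#....#.
#......
k=11  .#...##
##.....
......#
....##.
......#
##..#..
k=12  ..#..##
.#...#.
#....##
.....##
#...#.#
.#.....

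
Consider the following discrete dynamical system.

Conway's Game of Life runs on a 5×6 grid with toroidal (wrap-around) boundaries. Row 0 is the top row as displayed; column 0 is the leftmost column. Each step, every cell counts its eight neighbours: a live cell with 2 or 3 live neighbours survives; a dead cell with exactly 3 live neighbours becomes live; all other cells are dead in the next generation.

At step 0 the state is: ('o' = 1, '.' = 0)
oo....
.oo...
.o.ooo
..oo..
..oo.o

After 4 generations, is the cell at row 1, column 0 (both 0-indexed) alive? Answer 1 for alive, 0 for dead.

gen 0: oo....
.oo...
.o.ooo
..oo..
..oo.o
gen 1: o..o..
...ooo
oo..o.
oo...o
o..oo.
gen 2: o.o...
.ooo..
.ooo..
..oo..
..ooo.
gen 3: ....o.
o.....
....o.
......
....o.
gen 4: .....o
.....o
......
......
......

0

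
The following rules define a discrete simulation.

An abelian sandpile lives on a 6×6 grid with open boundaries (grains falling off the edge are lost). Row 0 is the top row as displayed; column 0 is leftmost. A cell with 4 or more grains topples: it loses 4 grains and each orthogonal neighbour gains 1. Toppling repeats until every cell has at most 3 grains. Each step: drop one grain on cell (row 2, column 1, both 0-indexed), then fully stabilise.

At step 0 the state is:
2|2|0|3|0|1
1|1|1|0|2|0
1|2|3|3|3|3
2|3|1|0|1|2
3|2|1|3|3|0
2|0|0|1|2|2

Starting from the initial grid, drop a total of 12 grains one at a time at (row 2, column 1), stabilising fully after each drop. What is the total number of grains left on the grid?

64

k=0  2|2|0|3|0|1
1|1|1|0|2|0
1|2|3|3|3|3
2|3|1|0|1|2
3|2|1|3|3|0
2|0|0|1|2|2
k=1  2|2|0|3|0|1
1|1|1|0|2|0
1|3|3|3|3|3
2|3|1|0|1|2
3|2|1|3|3|0
2|0|0|1|2|2
k=2  2|2|0|3|0|1
1|2|2|1|3|1
2|2|1|1|1|0
3|0|3|1|2|3
3|3|1|3|3|0
2|0|0|1|2|2
k=3  2|2|0|3|0|1
1|2|2|1|3|1
2|3|1|1|1|0
3|0|3|1|2|3
3|3|1|3|3|0
2|0|0|1|2|2
k=4  2|2|0|3|0|1
1|3|2|1|3|1
3|0|2|1|1|0
3|1|3|1|2|3
3|3|1|3|3|0
2|0|0|1|2|2
k=5  2|2|0|3|0|1
1|3|2|1|3|1
3|1|2|1|1|0
3|1|3|1|2|3
3|3|1|3|3|0
2|0|0|1|2|2
k=6  2|2|0|3|0|1
1|3|2|1|3|1
3|2|2|1|1|0
3|1|3|1|2|3
3|3|1|3|3|0
2|0|0|1|2|2
k=7  2|2|0|3|0|1
1|3|2|1|3|1
3|3|2|1|1|0
3|1|3|1|2|3
3|3|1|3|3|0
2|0|0|1|2|2
k=8  2|3|1|3|0|1
3|2|0|2|3|1
2|0|2|2|1|0
2|2|1|2|2|3
1|1|3|3|3|0
3|1|0|1|2|2
k=9  2|3|1|3|0|1
3|2|0|2|3|1
2|1|2|2|1|0
2|2|1|2|2|3
1|1|3|3|3|0
3|1|0|1|2|2
k=10  2|3|1|3|0|1
3|2|0|2|3|1
2|2|2|2|1|0
2|2|1|2|2|3
1|1|3|3|3|0
3|1|0|1|2|2
k=11  2|3|1|3|0|1
3|2|0|2|3|1
2|3|2|2|1|0
2|2|1|2|2|3
1|1|3|3|3|0
3|1|0|1|2|2
k=12  2|3|1|3|0|1
3|3|0|2|3|1
3|0|3|2|1|0
2|3|1|2|2|3
1|1|3|3|3|0
3|1|0|1|2|2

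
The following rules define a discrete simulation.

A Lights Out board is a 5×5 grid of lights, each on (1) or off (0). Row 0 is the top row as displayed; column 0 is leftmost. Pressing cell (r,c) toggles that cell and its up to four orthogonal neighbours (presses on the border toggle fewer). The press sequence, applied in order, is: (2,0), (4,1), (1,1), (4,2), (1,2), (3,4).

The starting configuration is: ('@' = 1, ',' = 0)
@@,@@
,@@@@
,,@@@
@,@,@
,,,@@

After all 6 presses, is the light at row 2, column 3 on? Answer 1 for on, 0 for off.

1

t=0: @@,@@
,@@@@
,,@@@
@,@,@
,,,@@
t=1: @@,@@
@@@@@
@@@@@
,,@,@
,,,@@
t=2: @@,@@
@@@@@
@@@@@
,@@,@
@@@@@
t=3: @,,@@
,,,@@
@,@@@
,@@,@
@@@@@
t=4: @,,@@
,,,@@
@,@@@
,@,,@
@,,,@
t=5: @,@@@
,@@,@
@,,@@
,@,,@
@,,,@
t=6: @,@@@
,@@,@
@,,@,
,@,@,
@,,,,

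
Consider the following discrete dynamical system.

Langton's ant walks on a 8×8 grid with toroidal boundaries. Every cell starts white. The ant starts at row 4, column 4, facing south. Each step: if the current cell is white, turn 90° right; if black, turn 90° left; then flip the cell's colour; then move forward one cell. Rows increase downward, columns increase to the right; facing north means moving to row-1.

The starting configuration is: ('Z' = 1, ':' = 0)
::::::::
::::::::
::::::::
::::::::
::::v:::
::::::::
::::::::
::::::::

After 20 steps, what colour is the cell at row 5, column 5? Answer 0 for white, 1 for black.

1

t=0: ::::::::
::::::::
::::::::
::::::::
::::v:::
::::::::
::::::::
::::::::
t=1: ::::::::
::::::::
::::::::
::::::::
:::<Z:::
::::::::
::::::::
::::::::
t=2: ::::::::
::::::::
::::::::
:::^::::
:::ZZ:::
::::::::
::::::::
::::::::
t=3: ::::::::
::::::::
::::::::
:::Z>:::
:::ZZ:::
::::::::
::::::::
::::::::
t=4: ::::::::
::::::::
::::::::
:::ZZ:::
:::Zv:::
::::::::
::::::::
::::::::
t=5: ::::::::
::::::::
::::::::
:::ZZ:::
:::Z:>::
::::::::
::::::::
::::::::
t=6: ::::::::
::::::::
::::::::
:::ZZ:::
:::Z:Z::
:::::v::
::::::::
::::::::
t=7: ::::::::
::::::::
::::::::
:::ZZ:::
:::Z:Z::
::::<Z::
::::::::
::::::::
t=8: ::::::::
::::::::
::::::::
:::ZZ:::
:::Z^Z::
::::ZZ::
::::::::
::::::::
t=9: ::::::::
::::::::
::::::::
:::ZZ:::
:::ZZ>::
::::ZZ::
::::::::
::::::::
t=10: ::::::::
::::::::
::::::::
:::ZZ^::
:::ZZ:::
::::ZZ::
::::::::
::::::::
t=11: ::::::::
::::::::
::::::::
:::ZZZ>:
:::ZZ:::
::::ZZ::
::::::::
::::::::
t=12: ::::::::
::::::::
::::::::
:::ZZZZ:
:::ZZ:v:
::::ZZ::
::::::::
::::::::
t=13: ::::::::
::::::::
::::::::
:::ZZZZ:
:::ZZ<Z:
::::ZZ::
::::::::
::::::::
t=14: ::::::::
::::::::
::::::::
:::ZZ^Z:
:::ZZZZ:
::::ZZ::
::::::::
::::::::
t=15: ::::::::
::::::::
::::::::
:::Z<:Z:
:::ZZZZ:
::::ZZ::
::::::::
::::::::
t=16: ::::::::
::::::::
::::::::
:::Z::Z:
:::ZvZZ:
::::ZZ::
::::::::
::::::::
t=17: ::::::::
::::::::
::::::::
:::Z::Z:
:::Z:>Z:
::::ZZ::
::::::::
::::::::
t=18: ::::::::
::::::::
::::::::
:::Z:^Z:
:::Z::Z:
::::ZZ::
::::::::
::::::::
t=19: ::::::::
::::::::
::::::::
:::Z:Z>:
:::Z::Z:
::::ZZ::
::::::::
::::::::
t=20: ::::::::
::::::::
::::::^:
:::Z:Z::
:::Z::Z:
::::ZZ::
::::::::
::::::::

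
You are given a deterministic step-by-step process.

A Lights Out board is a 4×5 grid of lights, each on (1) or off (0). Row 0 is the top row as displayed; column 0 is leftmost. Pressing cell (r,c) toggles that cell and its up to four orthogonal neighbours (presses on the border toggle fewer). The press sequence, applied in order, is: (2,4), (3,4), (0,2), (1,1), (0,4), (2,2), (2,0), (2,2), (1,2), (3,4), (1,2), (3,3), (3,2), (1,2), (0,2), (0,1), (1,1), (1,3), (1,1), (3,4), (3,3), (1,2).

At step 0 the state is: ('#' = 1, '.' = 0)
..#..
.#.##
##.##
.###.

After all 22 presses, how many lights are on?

t=0: ..#..
.#.##
##.##
.###.
t=1: ..#..
.#.#.
##...
.####
t=2: ..#..
.#.#.
##..#
.##..
t=3: .#.#.
.###.
##..#
.##..
t=4: ...#.
#..#.
#...#
.##..
t=5: ....#
#..##
#...#
.##..
t=6: ....#
#.###
#####
.#...
t=7: ....#
..###
..###
##...
t=8: ....#
...##
.#..#
###..
t=9: ..#.#
.##.#
.##.#
###..
t=10: ..#.#
.##.#
.##..
#####
t=11: ....#
...##
.#...
#####
t=12: ....#
...##
.#.#.
##...
t=13: ....#
...##
.###.
#.##.
t=14: ..#.#
.##.#
.#.#.
#.##.
t=15: .#.##
.#..#
.#.#.
#.##.
t=16: #.###
....#
.#.#.
#.##.
t=17: #####
###.#
...#.
#.##.
t=18: ###.#
##.#.
.....
#.##.
t=19: #.#.#
..##.
.#...
#.##.
t=20: #.#.#
..##.
.#..#
#.#.#
t=21: #.#.#
..##.
.#.##
#..#.
t=22: #...#
.#...
.####
#..#.

9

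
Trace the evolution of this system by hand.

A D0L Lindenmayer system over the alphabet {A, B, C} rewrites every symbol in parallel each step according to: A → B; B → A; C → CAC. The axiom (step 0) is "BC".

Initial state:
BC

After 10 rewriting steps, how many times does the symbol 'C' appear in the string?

1024

gen 0: BC
gen 1: ACAC
gen 2: BCACBCAC
gen 3: ACACBCACACACBCAC
gen 4: BCACBCACACACBCACBCACBCACACACBCAC
gen 5: ACACBCACACACBCACBCACBCACACACBCACACACBCACACACBCACBCACBCACACACBCAC
gen 6: BCACBCACACACBCACBCACBCACACACBCACACACBCACACACBCACBCACBCACAC…ACACACBCACBCACBCACACACBCACACACBCACACACBCACBCACBCACACACBCAC  (len 128)
gen 7: ACACBCACACACBCACBCACBCACACACBCACACACBCACACACBCACBCACBCACAC…ACACACBCACBCACBCACACACBCACACACBCACACACBCACBCACBCACACACBCAC  (len 256)
gen 8: BCACBCACACACBCACBCACBCACACACBCACACACBCACACACBCACBCACBCACAC…ACACACBCACBCACBCACACACBCACACACBCACACACBCACBCACBCACACACBCAC  (len 512)
gen 9: ACACBCACACACBCACBCACBCACACACBCACACACBCACACACBCACBCACBCACAC…ACACACBCACBCACBCACACACBCACACACBCACACACBCACBCACBCACACACBCAC  (len 1024)
gen 10: BCACBCACACACBCACBCACBCACACACBCACACACBCACACACBCACBCACBCACAC…ACACACBCACBCACBCACACACBCACACACBCACACACBCACBCACBCACACACBCAC  (len 2048)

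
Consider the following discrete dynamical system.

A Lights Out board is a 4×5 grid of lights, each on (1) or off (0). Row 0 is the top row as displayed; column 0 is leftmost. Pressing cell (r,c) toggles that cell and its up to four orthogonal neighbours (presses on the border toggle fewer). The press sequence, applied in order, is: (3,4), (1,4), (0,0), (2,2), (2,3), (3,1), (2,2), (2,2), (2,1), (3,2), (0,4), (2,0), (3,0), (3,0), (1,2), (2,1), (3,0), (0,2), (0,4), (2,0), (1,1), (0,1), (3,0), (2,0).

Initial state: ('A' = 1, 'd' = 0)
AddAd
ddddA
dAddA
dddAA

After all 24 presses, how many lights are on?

9

gen 0: AddAd
ddddA
dAddA
dddAA
gen 1: AddAd
ddddA
dAddd
ddddd
gen 2: AddAA
dddAd
dAddA
ddddd
gen 3: dAdAA
AddAd
dAddA
ddddd
gen 4: dAdAA
AdAAd
ddAAA
ddAdd
gen 5: dAdAA
AdAdd
ddddd
ddAAd
gen 6: dAdAA
AdAdd
dAddd
AAdAd
gen 7: dAdAA
Adddd
ddAAd
AAAAd
gen 8: dAdAA
AdAdd
dAddd
AAdAd
gen 9: dAdAA
AAAdd
AdAdd
AddAd
gen 10: dAdAA
AAAdd
Adddd
AAAdd
gen 11: dAddd
AAAdA
Adddd
AAAdd
gen 12: dAddd
dAAdA
dAddd
dAAdd
gen 13: dAddd
dAAdA
AAddd
AdAdd
gen 14: dAddd
dAAdA
dAddd
dAAdd
gen 15: dAAdd
dddAA
dAAdd
dAAdd
gen 16: dAAdd
dAdAA
Adddd
ddAdd
gen 17: dAAdd
dAdAA
ddddd
AAAdd
gen 18: dddAd
dAAAA
ddddd
AAAdd
gen 19: ddddA
dAAAd
ddddd
AAAdd
gen 20: ddddA
AAAAd
AAddd
dAAdd
gen 21: dAddA
dddAd
Adddd
dAAdd
gen 22: AdAdA
dAdAd
Adddd
dAAdd
gen 23: AdAdA
dAdAd
ddddd
AdAdd
gen 24: AdAdA
AAdAd
AAddd
ddAdd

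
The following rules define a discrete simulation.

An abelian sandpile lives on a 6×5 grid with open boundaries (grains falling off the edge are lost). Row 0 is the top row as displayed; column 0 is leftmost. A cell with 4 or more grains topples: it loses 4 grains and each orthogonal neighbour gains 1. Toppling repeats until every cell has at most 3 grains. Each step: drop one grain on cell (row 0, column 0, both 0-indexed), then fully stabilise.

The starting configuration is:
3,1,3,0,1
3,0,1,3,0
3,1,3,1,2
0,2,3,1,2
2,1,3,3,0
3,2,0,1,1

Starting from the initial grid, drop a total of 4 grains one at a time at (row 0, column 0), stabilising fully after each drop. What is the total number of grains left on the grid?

0) 3,1,3,0,1
3,0,1,3,0
3,1,3,1,2
0,2,3,1,2
2,1,3,3,0
3,2,0,1,1
1) 1,2,3,0,1
1,1,1,3,0
0,2,3,1,2
1,2,3,1,2
2,1,3,3,0
3,2,0,1,1
2) 2,2,3,0,1
1,1,1,3,0
0,2,3,1,2
1,2,3,1,2
2,1,3,3,0
3,2,0,1,1
3) 3,2,3,0,1
1,1,1,3,0
0,2,3,1,2
1,2,3,1,2
2,1,3,3,0
3,2,0,1,1
4) 0,3,3,0,1
2,1,1,3,0
0,2,3,1,2
1,2,3,1,2
2,1,3,3,0
3,2,0,1,1

47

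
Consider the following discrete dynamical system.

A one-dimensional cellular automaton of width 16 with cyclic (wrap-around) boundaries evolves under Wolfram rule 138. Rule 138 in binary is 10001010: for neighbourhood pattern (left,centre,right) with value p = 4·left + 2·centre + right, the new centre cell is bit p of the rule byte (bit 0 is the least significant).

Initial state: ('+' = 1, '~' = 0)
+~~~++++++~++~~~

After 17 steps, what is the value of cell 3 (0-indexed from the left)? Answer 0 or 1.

1

[0] +~~~++++++~++~~~
[1] ~~~++++++~~+~~~+
[2] ~~++++++~~+~~~+~
[3] ~++++++~~+~~~+~~
[4] ++++++~~+~~~+~~~
[5] +++++~~+~~~+~~~+
[6] ++++~~+~~~+~~~++
[7] +++~~+~~~+~~~+++
[8] ++~~+~~~+~~~++++
[9] +~~+~~~+~~~+++++
[10] ~~+~~~+~~~++++++
[11] ~+~~~+~~~++++++~
[12] +~~~+~~~++++++~~
[13] ~~~+~~~++++++~~+
[14] ~~+~~~++++++~~+~
[15] ~+~~~++++++~~+~~
[16] +~~~++++++~~+~~~
[17] ~~~++++++~~+~~~+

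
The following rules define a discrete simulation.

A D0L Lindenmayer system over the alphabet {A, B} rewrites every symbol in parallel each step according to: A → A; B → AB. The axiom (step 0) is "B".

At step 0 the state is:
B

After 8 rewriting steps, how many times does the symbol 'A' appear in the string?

8

[0] B
[1] AB
[2] AAB
[3] AAAB
[4] AAAAB
[5] AAAAAB
[6] AAAAAAB
[7] AAAAAAAB
[8] AAAAAAAAB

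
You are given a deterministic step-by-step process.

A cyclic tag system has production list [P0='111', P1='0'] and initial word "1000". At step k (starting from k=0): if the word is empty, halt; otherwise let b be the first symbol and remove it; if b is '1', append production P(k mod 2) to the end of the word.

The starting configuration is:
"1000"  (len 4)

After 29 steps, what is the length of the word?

12

[0] "1000"  (len 4)
[1] "000111"  (len 6)
[2] "00111"  (len 5)
[3] "0111"  (len 4)
[4] "111"  (len 3)
[5] "11111"  (len 5)
[6] "11110"  (len 5)
[7] "1110111"  (len 7)
[8] "1101110"  (len 7)
[9] "101110111"  (len 9)
[10] "011101110"  (len 9)
[11] "11101110"  (len 8)
[12] "11011100"  (len 8)
[13] "1011100111"  (len 10)
[14] "0111001110"  (len 10)
[15] "111001110"  (len 9)
[16] "110011100"  (len 9)
[17] "10011100111"  (len 11)
[18] "00111001110"  (len 11)
[19] "0111001110"  (len 10)
[20] "111001110"  (len 9)
[21] "11001110111"  (len 11)
[22] "10011101110"  (len 11)
[23] "0011101110111"  (len 13)
[24] "011101110111"  (len 12)
[25] "11101110111"  (len 11)
[26] "11011101110"  (len 11)
[27] "1011101110111"  (len 13)
[28] "0111011101110"  (len 13)
[29] "111011101110"  (len 12)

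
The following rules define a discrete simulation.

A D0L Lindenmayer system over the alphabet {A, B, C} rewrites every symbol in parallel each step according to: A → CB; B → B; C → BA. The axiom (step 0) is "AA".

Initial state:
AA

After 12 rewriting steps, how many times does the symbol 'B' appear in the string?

24

step 0: AA
step 1: CBCB
step 2: BABBAB
step 3: BCBBBCBB
step 4: BBABBBBABB
step 5: BBCBBBBBCBBB
step 6: BBBABBBBBBABBB
step 7: BBBCBBBBBBBCBBBB
step 8: BBBBABBBBBBBBABBBB
step 9: BBBBCBBBBBBBBBCBBBBB
step 10: BBBBBABBBBBBBBBBABBBBB
step 11: BBBBBCBBBBBBBBBBBCBBBBBB
step 12: BBBBBBABBBBBBBBBBBBABBBBBB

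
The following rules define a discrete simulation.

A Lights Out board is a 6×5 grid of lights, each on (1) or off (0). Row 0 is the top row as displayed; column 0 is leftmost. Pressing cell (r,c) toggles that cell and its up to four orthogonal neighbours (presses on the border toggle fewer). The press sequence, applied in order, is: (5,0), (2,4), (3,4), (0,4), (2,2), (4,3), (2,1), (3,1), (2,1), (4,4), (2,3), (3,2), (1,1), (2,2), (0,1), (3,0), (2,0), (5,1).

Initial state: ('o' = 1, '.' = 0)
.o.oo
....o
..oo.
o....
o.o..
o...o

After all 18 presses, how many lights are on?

k=0  .o.oo
....o
..oo.
o....
o.o..
o...o
k=1  .o.oo
....o
..oo.
o....
..o..
.o..o
k=2  .o.oo
.....
..o.o
o...o
..o..
.o..o
k=3  .o.oo
.....
..o..
o..o.
..o.o
.o..o
k=4  .o...
....o
..o..
o..o.
..o.o
.o..o
k=5  .o...
..o.o
.o.o.
o.oo.
..o.o
.o..o
k=6  .o...
..o.o
.o.o.
o.o..
...o.
.o.oo
k=7  .o...
.oo.o
o.oo.
ooo..
...o.
.o.oo
k=8  .o...
.oo.o
oooo.
.....
.o.o.
.o.oo
k=9  .o...
..o.o
...o.
.o...
.o.o.
.o.oo
k=10  .o...
..o.o
...o.
.o..o
.o..o
.o.o.
k=11  .o...
..ooo
..o.o
.o.oo
.o..o
.o.o.
k=12  .o...
..ooo
....o
..o.o
.oo.o
.o.o.
k=13  .....
oo.oo
.o..o
..o.o
.oo.o
.o.o.
k=14  .....
ooooo
..ooo
....o
.oo.o
.o.o.
k=15  ooo..
o.ooo
..ooo
....o
.oo.o
.o.o.
k=16  ooo..
o.ooo
o.ooo
oo..o
ooo.o
.o.o.
k=17  ooo..
..ooo
.oooo
.o..o
ooo.o
.o.o.
k=18  ooo..
..ooo
.oooo
.o..o
o.o.o
o.oo.

18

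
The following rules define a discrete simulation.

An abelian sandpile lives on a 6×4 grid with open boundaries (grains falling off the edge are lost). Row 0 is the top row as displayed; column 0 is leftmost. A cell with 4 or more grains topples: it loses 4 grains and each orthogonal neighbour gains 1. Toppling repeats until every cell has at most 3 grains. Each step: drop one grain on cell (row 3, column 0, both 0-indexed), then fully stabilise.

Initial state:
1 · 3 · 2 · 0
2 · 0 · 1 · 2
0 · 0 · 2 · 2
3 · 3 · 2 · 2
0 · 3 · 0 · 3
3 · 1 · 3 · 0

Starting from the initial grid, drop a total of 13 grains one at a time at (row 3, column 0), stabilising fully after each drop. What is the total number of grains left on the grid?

42

t=0: 1 · 3 · 2 · 0
2 · 0 · 1 · 2
0 · 0 · 2 · 2
3 · 3 · 2 · 2
0 · 3 · 0 · 3
3 · 1 · 3 · 0
t=1: 1 · 3 · 2 · 0
2 · 0 · 1 · 2
1 · 1 · 2 · 2
1 · 1 · 3 · 2
2 · 0 · 1 · 3
3 · 2 · 3 · 0
t=2: 1 · 3 · 2 · 0
2 · 0 · 1 · 2
1 · 1 · 2 · 2
2 · 1 · 3 · 2
2 · 0 · 1 · 3
3 · 2 · 3 · 0
t=3: 1 · 3 · 2 · 0
2 · 0 · 1 · 2
1 · 1 · 2 · 2
3 · 1 · 3 · 2
2 · 0 · 1 · 3
3 · 2 · 3 · 0
t=4: 1 · 3 · 2 · 0
2 · 0 · 1 · 2
2 · 1 · 2 · 2
0 · 2 · 3 · 2
3 · 0 · 1 · 3
3 · 2 · 3 · 0
t=5: 1 · 3 · 2 · 0
2 · 0 · 1 · 2
2 · 1 · 2 · 2
1 · 2 · 3 · 2
3 · 0 · 1 · 3
3 · 2 · 3 · 0
t=6: 1 · 3 · 2 · 0
2 · 0 · 1 · 2
2 · 1 · 2 · 2
2 · 2 · 3 · 2
3 · 0 · 1 · 3
3 · 2 · 3 · 0
t=7: 1 · 3 · 2 · 0
2 · 0 · 1 · 2
2 · 1 · 2 · 2
3 · 2 · 3 · 2
3 · 0 · 1 · 3
3 · 2 · 3 · 0
t=8: 1 · 3 · 2 · 0
2 · 0 · 1 · 2
3 · 1 · 2 · 2
1 · 3 · 3 · 2
1 · 1 · 1 · 3
0 · 3 · 3 · 0
t=9: 1 · 3 · 2 · 0
2 · 0 · 1 · 2
3 · 1 · 2 · 2
2 · 3 · 3 · 2
1 · 1 · 1 · 3
0 · 3 · 3 · 0
t=10: 1 · 3 · 2 · 0
2 · 0 · 1 · 2
3 · 1 · 2 · 2
3 · 3 · 3 · 2
1 · 1 · 1 · 3
0 · 3 · 3 · 0
t=11: 1 · 3 · 2 · 0
3 · 0 · 1 · 2
0 · 3 · 3 · 2
2 · 1 · 0 · 3
2 · 2 · 2 · 3
0 · 3 · 3 · 0
t=12: 1 · 3 · 2 · 0
3 · 0 · 1 · 2
0 · 3 · 3 · 2
3 · 1 · 0 · 3
2 · 2 · 2 · 3
0 · 3 · 3 · 0
t=13: 1 · 3 · 2 · 0
3 · 0 · 1 · 2
1 · 3 · 3 · 2
0 · 2 · 0 · 3
3 · 2 · 2 · 3
0 · 3 · 3 · 0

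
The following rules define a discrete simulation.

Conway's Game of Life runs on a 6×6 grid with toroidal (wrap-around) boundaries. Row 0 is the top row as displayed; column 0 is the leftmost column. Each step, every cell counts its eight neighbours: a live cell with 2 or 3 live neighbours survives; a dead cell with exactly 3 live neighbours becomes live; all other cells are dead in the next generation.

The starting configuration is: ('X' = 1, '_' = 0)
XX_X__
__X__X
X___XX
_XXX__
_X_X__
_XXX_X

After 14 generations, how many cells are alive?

k=0  XX_X__
__X__X
X___XX
_XXX__
_X_X__
_XXX_X
k=1  ___X_X
__XX__
X___XX
_X_X_X
______
___X__
k=2  ___X__
X_XX__
XX___X
_____X
__X_X_
____X_
k=3  __XXX_
X_XXXX
_XX_XX
_X__XX
___XXX
____X_
k=4  _XX___
X_____
______
_X____
X__X__
__X___
k=5  _XX___
_X____
______
______
_XX___
__XX__
k=6  _X_X__
_XX___
______
______
_XXX__
___X__
k=7  _X_X__
_XX___
______
__X___
__XX__
_X_XX_
k=8  XX_XX_
_XX___
_XX___
__XX__
_X__X_
_X__X_
k=9  X__XXX
______
______
___X__
_X__X_
_X__X_
k=10  X__XXX
____XX
______
______
__XXX_
_XX___
k=11  XXXX__
X__X__
______
___X__
_XXX__
XX____
k=12  ___X_X
X__X__
______
___X__
XX_X__
______
k=13  ____X_
____X_
______
__X___
__X___
X_X_X_
k=14  ____X_
______
______
______
__X___
_X___X

4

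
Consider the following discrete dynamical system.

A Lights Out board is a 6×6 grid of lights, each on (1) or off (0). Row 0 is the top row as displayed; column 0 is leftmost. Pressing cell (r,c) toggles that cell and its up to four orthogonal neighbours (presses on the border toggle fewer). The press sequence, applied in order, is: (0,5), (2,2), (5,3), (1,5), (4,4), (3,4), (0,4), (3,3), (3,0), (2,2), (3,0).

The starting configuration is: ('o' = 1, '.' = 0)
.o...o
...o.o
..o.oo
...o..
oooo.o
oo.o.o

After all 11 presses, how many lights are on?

t=0: .o...o
...o.o
..o.oo
...o..
oooo.o
oo.o.o
t=1: .o..o.
...o..
..o.oo
...o..
oooo.o
oo.o.o
t=2: .o..o.
..oo..
.o.ooo
..oo..
oooo.o
oo.o.o
t=3: .o..o.
..oo..
.o.ooo
..oo..
ooo..o
ooo.oo
t=4: .o..oo
..oooo
.o.oo.
..oo..
ooo..o
ooo.oo
t=5: .o..oo
..oooo
.o.oo.
..ooo.
ooooo.
ooo..o
t=6: .o..oo
..oooo
.o.o..
..o..o
oooo..
ooo..o
t=7: .o.o..
..oo.o
.o.o..
..o..o
oooo..
ooo..o
t=8: .o.o..
..oo.o
.o....
...ooo
ooo...
ooo..o
t=9: .o.o..
..oo.o
oo....
oo.ooo
.oo...
ooo..o
t=10: .o.o..
...o.o
o.oo..
oooooo
.oo...
ooo..o
t=11: .o.o..
...o.o
..oo..
..oooo
ooo...
ooo..o

17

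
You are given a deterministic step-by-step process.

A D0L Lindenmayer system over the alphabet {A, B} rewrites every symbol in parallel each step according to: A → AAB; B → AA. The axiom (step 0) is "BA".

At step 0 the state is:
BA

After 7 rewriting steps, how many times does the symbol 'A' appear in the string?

1552

t=0: BA
t=1: AAAAB
t=2: AABAABAABAABAA
t=3: AABAABAAAABAABAAAABAABAAAABAABAAAABAAB
t=4: AABAABAAAABAABAAAABAABAABAABAAAABAABAAAABAABAABAABAAAABAABAAAABAABAABAABAAAABAABAAAABAABAABAABAAAABAABAA
t=5: AABAABAAAABAABAAAABAABAABAABAAAABAABAAAABAABAABAABAAAABAAB…BAABAAAABAABAAAABAABAAAABAABAAAABAABAABAABAAAABAABAAAABAAB  (len 284)
t=6: AABAABAAAABAABAAAABAABAABAABAAAABAABAAAABAABAABAABAAAABAAB…BAABAAAABAABAAAABAABAABAABAAAABAABAAAABAABAABAABAAAABAABAA  (len 776)
t=7: AABAABAAAABAABAAAABAABAABAABAAAABAABAAAABAABAABAABAAAABAAB…BAABAAAABAABAAAABAABAAAABAABAAAABAABAABAABAAAABAABAAAABAAB  (len 2120)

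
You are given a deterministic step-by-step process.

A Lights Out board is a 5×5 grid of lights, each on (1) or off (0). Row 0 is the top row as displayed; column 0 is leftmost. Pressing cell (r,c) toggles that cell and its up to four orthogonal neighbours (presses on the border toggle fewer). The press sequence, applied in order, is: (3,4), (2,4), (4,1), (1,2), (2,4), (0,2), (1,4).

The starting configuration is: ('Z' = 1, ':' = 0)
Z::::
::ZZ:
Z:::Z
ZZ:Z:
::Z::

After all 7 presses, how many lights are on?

16

gen 0: Z::::
::ZZ:
Z:::Z
ZZ:Z:
::Z::
gen 1: Z::::
::ZZ:
Z::::
ZZ::Z
::Z:Z
gen 2: Z::::
::ZZZ
Z::ZZ
ZZ:::
::Z:Z
gen 3: Z::::
::ZZZ
Z::ZZ
Z::::
ZZ::Z
gen 4: Z:Z::
:Z::Z
Z:ZZZ
Z::::
ZZ::Z
gen 5: Z:Z::
:Z:::
Z:Z::
Z:::Z
ZZ::Z
gen 6: ZZ:Z:
:ZZ::
Z:Z::
Z:::Z
ZZ::Z
gen 7: ZZ:ZZ
:ZZZZ
Z:Z:Z
Z:::Z
ZZ::Z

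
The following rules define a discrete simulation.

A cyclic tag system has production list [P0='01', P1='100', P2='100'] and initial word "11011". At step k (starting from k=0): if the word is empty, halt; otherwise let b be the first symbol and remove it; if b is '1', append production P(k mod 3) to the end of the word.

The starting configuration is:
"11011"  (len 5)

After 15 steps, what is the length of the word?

t=0: "11011"  (len 5)
t=1: "101101"  (len 6)
t=2: "01101100"  (len 8)
t=3: "1101100"  (len 7)
t=4: "10110001"  (len 8)
t=5: "0110001100"  (len 10)
t=6: "110001100"  (len 9)
t=7: "1000110001"  (len 10)
t=8: "000110001100"  (len 12)
t=9: "00110001100"  (len 11)
t=10: "0110001100"  (len 10)
t=11: "110001100"  (len 9)
t=12: "10001100100"  (len 11)
t=13: "000110010001"  (len 12)
t=14: "00110010001"  (len 11)
t=15: "0110010001"  (len 10)

10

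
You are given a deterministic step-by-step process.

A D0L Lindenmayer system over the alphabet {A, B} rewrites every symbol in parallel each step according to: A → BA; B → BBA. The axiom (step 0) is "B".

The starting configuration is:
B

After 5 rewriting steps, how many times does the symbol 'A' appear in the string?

55

gen 0: B
gen 1: BBA
gen 2: BBABBABA
gen 3: BBABBABABBABBABABBABA
gen 4: BBABBABABBABBABABBABABBABBABABBABBABABBABABBABBABABBABA
gen 5: BBABBABABBABBABABBABABBABBABABBABBABABBABABBABBABABBABABBA…ABBABABBABABBABBABABBABABBABBABABBABBABABBABABBABBABABBABA  (len 144)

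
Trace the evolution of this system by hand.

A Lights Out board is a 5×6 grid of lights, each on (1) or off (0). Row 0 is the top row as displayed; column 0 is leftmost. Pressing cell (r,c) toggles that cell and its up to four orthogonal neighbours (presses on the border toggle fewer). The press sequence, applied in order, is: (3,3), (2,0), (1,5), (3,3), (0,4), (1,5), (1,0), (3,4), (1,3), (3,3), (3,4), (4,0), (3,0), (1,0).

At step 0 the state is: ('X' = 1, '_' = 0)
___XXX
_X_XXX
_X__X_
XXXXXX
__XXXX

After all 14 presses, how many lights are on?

gen 0: ___XXX
_X_XXX
_X__X_
XXXXXX
__XXXX
gen 1: ___XXX
_X_XXX
_X_XX_
XX___X
__X_XX
gen 2: ___XXX
XX_XXX
X__XX_
_X___X
__X_XX
gen 3: ___XX_
XX_X__
X__XXX
_X___X
__X_XX
gen 4: ___XX_
XX_X__
X___XX
_XXXXX
__XXXX
gen 5: _____X
XX_XX_
X___XX
_XXXXX
__XXXX
gen 6: ______
XX_X_X
X___X_
_XXXXX
__XXXX
gen 7: X_____
___X_X
____X_
_XXXXX
__XXXX
gen 8: X_____
___X_X
______
_XX___
__XX_X
gen 9: X__X__
__X_XX
___X__
_XX___
__XX_X
gen 10: X__X__
__X_XX
______
_X_XX_
__X__X
gen 11: X__X__
__X_XX
____X_
_X___X
__X_XX
gen 12: X__X__
__X_XX
____X_
XX___X
XXX_XX
gen 13: X__X__
__X_XX
X___X_
_____X
_XX_XX
gen 14: ___X__
XXX_XX
____X_
_____X
_XX_XX

12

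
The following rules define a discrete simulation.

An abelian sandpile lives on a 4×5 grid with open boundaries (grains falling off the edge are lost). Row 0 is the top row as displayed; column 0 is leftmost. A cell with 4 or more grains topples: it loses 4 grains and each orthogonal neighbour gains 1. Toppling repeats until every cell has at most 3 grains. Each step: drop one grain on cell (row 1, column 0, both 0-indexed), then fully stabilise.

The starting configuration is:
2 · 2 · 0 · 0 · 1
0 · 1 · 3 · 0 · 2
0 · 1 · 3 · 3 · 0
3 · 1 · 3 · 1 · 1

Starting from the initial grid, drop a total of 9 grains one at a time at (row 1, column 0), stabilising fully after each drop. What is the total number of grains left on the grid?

k=0  2 · 2 · 0 · 0 · 1
0 · 1 · 3 · 0 · 2
0 · 1 · 3 · 3 · 0
3 · 1 · 3 · 1 · 1
k=1  2 · 2 · 0 · 0 · 1
1 · 1 · 3 · 0 · 2
0 · 1 · 3 · 3 · 0
3 · 1 · 3 · 1 · 1
k=2  2 · 2 · 0 · 0 · 1
2 · 1 · 3 · 0 · 2
0 · 1 · 3 · 3 · 0
3 · 1 · 3 · 1 · 1
k=3  2 · 2 · 0 · 0 · 1
3 · 1 · 3 · 0 · 2
0 · 1 · 3 · 3 · 0
3 · 1 · 3 · 1 · 1
k=4  3 · 2 · 0 · 0 · 1
0 · 2 · 3 · 0 · 2
1 · 1 · 3 · 3 · 0
3 · 1 · 3 · 1 · 1
k=5  3 · 2 · 0 · 0 · 1
1 · 2 · 3 · 0 · 2
1 · 1 · 3 · 3 · 0
3 · 1 · 3 · 1 · 1
k=6  3 · 2 · 0 · 0 · 1
2 · 2 · 3 · 0 · 2
1 · 1 · 3 · 3 · 0
3 · 1 · 3 · 1 · 1
k=7  3 · 2 · 0 · 0 · 1
3 · 2 · 3 · 0 · 2
1 · 1 · 3 · 3 · 0
3 · 1 · 3 · 1 · 1
k=8  0 · 3 · 0 · 0 · 1
1 · 3 · 3 · 0 · 2
2 · 1 · 3 · 3 · 0
3 · 1 · 3 · 1 · 1
k=9  0 · 3 · 0 · 0 · 1
2 · 3 · 3 · 0 · 2
2 · 1 · 3 · 3 · 0
3 · 1 · 3 · 1 · 1

32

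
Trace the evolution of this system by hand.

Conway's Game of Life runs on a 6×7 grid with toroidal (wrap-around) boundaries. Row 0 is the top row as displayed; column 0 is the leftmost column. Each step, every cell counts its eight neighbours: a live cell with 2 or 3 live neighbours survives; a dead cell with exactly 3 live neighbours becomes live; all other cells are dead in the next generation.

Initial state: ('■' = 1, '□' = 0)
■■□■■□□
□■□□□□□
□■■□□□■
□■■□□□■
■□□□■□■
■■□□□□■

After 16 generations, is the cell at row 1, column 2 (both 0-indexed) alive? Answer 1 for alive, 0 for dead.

0

gen 0: ■■□■■□□
□■□□□□□
□■■□□□■
□■■□□□■
■□□□■□■
■■□□□□■
gen 1: □□□□□□■
□□□■□□□
□□□□□□□
□□■■□□■
□□■□□□□
□□■■■□□
gen 2: □□■□■□□
□□□□□□□
□□■■□□□
□□■■□□□
□■□□■□□
□□■■□□□
gen 3: □□■□□□□
□□■□□□□
□□■■□□□
□■□□■□□
□■□□■□□
□■■□■□□
gen 4: □□■□□□□
□■■□□□□
□■■■□□□
□■□□■□□
■■□□■■□
□■■□□□□
gen 5: □□□■□□□
□□□□□□□
■□□■□□□
□□□□■■□
■□□■■■□
■□■■□□□
gen 6: □□■■□□□
□□□□□□□
□□□□■□□
□□□□□■□
□■■□□■□
□■■□□□■
gen 7: □■■■□□□
□□□■□□□
□□□□□□□
□□□□■■□
■■■□□■■
■□□□□□□
gen 8: □■■■□□□
□□□■□□□
□□□□■□□
■■□□■■□
■■□□■■□
□□□■□□□
gen 9: □□□■■□□
□□□■■□□
□□□■■■□
■■□■□□□
■■■■□■□
■□□■□□□
gen 10: □□■□□□□
□□■□□□□
□□□□□■□
■□□□□■□
□□□■□□□
■□□□□□■
gen 11: □■□□□□□
□□□□□□□
□□□□□□■
□□□□■□■
■□□□□□□
□□□□□□□
gen 12: □□□□□□□
□□□□□□□
□□□□□■□
■□□□□■■
□□□□□□□
□□□□□□□
gen 13: □□□□□□□
□□□□□□□
□□□□□■□
□□□□□■■
□□□□□□■
□□□□□□□
gen 14: □□□□□□□
□□□□□□□
□□□□□■■
□□□□□■■
□□□□□■■
□□□□□□□
gen 15: □□□□□□□
□□□□□□□
□□□□□■■
■□□□■□□
□□□□□■■
□□□□□□□
gen 16: □□□□□□□
□□□□□□□
□□□□□■■
■□□□■□□
□□□□□■■
□□□□□□□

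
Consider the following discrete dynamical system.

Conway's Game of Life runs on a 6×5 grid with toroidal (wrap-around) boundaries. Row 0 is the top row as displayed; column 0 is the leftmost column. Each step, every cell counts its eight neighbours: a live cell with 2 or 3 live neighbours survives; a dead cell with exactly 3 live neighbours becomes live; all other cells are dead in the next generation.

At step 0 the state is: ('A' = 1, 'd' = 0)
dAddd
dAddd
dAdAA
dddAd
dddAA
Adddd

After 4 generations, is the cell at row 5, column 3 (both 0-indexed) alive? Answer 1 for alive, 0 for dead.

0

t=0: dAddd
dAddd
dAdAA
dddAd
dddAA
Adddd
t=1: AAddd
dAddd
AddAA
Adddd
dddAA
AdddA
t=2: dAddA
dAAdd
AAddA
Adddd
dddAd
dAdAd
t=3: dAdAd
ddAAA
ddAdA
AAddd
ddAdA
AddAA
t=4: dAddd
AAddA
ddAdA
AAAdA
ddAdd
AAddd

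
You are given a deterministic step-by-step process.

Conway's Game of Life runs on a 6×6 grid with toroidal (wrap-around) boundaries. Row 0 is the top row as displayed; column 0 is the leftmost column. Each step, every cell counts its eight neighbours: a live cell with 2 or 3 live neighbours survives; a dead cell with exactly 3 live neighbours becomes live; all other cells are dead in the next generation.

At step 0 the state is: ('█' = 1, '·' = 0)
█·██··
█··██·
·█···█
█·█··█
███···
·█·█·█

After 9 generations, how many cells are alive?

12

t=0: █·██··
█··██·
·█···█
█·█··█
███···
·█·█·█
t=1: █·····
█··██·
·███··
··█··█
···██·
···███
t=2: █·····
█··███
██···█
·█····
··█···
···█·█
t=3: █··█··
····█·
·██···
·██···
··█···
······
t=4: ······
·███··
·███··
···█··
·██···
······
t=5: ··█···
·█·█··
·█··█·
···█··
··█···
······
t=6: ··█···
·█·█··
···██·
··██··
······
······
t=7: ··█···
···██·
····█·
··███·
······
······
t=8: ···█··
···██·
··█··█
···██·
···█··
······
t=9: ···██·
··███·
··█··█
··███·
···██·
······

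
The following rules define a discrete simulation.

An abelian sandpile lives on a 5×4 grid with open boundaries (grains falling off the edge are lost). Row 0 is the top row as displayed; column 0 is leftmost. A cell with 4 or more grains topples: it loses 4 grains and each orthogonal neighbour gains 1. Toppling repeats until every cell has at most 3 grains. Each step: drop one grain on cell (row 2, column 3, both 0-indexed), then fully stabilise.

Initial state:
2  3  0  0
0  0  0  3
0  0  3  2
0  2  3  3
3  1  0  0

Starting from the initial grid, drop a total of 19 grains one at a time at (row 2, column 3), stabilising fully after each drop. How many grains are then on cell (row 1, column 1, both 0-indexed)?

1

k=0  2  3  0  0
0  0  0  3
0  0  3  2
0  2  3  3
3  1  0  0
k=1  2  3  0  0
0  0  0  3
0  0  3  3
0  2  3  3
3  1  0  0
k=2  2  3  0  1
0  0  2  0
0  1  1  3
0  3  1  1
3  1  1  1
k=3  2  3  0  1
0  0  2  1
0  1  2  0
0  3  1  2
3  1  1  1
k=4  2  3  0  1
0  0  2  1
0  1  2  1
0  3  1  2
3  1  1  1
k=5  2  3  0  1
0  0  2  1
0  1  2  2
0  3  1  2
3  1  1  1
k=6  2  3  0  1
0  0  2  1
0  1  2  3
0  3  1  2
3  1  1  1
k=7  2  3  0  1
0  0  2  2
0  1  3  0
0  3  1  3
3  1  1  1
k=8  2  3  0  1
0  0  2  2
0  1  3  1
0  3  1  3
3  1  1  1
k=9  2  3  0  1
0  0  2  2
0  1  3  2
0  3  1  3
3  1  1  1
k=10  2  3  0  1
0  0  2  2
0  1  3  3
0  3  1  3
3  1  1  1
k=11  2  3  0  1
0  0  3  3
0  2  0  2
0  3  3  0
3  1  1  2
k=12  2  3  0  1
0  0  3  3
0  2  0  3
0  3  3  0
3  1  1  2
k=13  2  3  1  2
0  1  0  1
0  2  2  1
0  3  3  1
3  1  1  2
k=14  2  3  1  2
0  1  0  1
0  2  2  2
0  3  3  1
3  1  1  2
k=15  2  3  1  2
0  1  0  1
0  2  2  3
0  3  3  1
3  1  1  2
k=16  2  3  1  2
0  1  0  2
0  2  3  0
0  3  3  2
3  1  1  2
k=17  2  3  1  2
0  1  0  2
0  2  3  1
0  3  3  2
3  1  1  2
k=18  2  3  1  2
0  1  0  2
0  2  3  2
0  3  3  2
3  1  1  2
k=19  2  3  1  2
0  1  0  2
0  2  3  3
0  3  3  2
3  1  1  2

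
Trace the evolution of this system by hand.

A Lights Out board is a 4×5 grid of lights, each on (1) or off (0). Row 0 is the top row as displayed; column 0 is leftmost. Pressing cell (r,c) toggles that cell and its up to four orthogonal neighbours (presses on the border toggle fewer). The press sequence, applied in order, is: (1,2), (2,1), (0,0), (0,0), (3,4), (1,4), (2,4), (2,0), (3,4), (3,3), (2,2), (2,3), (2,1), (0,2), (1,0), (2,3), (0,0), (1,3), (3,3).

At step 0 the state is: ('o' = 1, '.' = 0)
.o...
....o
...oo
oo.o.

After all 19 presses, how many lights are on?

gen 0: .o...
....o
...oo
oo.o.
gen 1: .oo..
.oooo
..ooo
oo.o.
gen 2: .oo..
..ooo
oo.oo
o..o.
gen 3: o.o..
o.ooo
oo.oo
o..o.
gen 4: .oo..
..ooo
oo.oo
o..o.
gen 5: .oo..
..ooo
oo.o.
o...o
gen 6: .oo.o
..o..
oo.oo
o...o
gen 7: .oo.o
..o.o
oo...
o....
gen 8: .oo.o
o.o.o
.....
.....
gen 9: .oo.o
o.o.o
....o
...oo
gen 10: .oo.o
o.o.o
...oo
..o..
gen 11: .oo.o
o...o
.oo.o
.....
gen 12: .oo.o
o..oo
.o.o.
...o.
gen 13: .oo.o
oo.oo
o.oo.
.o.o.
gen 14: ...oo
ooooo
o.oo.
.o.o.
gen 15: o..oo
..ooo
..oo.
.o.o.
gen 16: o..oo
..o.o
....o
.o...
gen 17: .o.oo
o.o.o
....o
.o...
gen 18: .o..o
o..o.
...oo
.o...
gen 19: .o..o
o..o.
....o
.oooo

9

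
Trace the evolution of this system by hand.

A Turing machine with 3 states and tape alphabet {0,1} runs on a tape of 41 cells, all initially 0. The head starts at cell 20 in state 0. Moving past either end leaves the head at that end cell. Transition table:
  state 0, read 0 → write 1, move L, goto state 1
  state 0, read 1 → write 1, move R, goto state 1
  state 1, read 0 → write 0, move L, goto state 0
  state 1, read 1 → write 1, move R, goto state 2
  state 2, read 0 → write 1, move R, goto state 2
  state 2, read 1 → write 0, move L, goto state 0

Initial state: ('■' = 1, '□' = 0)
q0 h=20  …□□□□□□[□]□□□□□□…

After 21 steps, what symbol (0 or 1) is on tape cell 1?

0

[0] q0 h=20  …□□□□□□[□]□□□□□□…
[1] q1 h=19  …□□□□□□[□]■□□□□□…
[2] q0 h=18  …□□□□□□[□]□■□□□□…
[3] q1 h=17  …□□□□□□[□]■□■□□□…
[4] q0 h=16  …□□□□□□[□]□■□■□□…
[5] q1 h=15  …□□□□□□[□]■□■□■□…
[6] q0 h=14  …□□□□□□[□]□■□■□■…
[7] q1 h=13  …□□□□□□[□]■□■□■□…
[8] q0 h=12  …□□□□□□[□]□■□■□■…
[9] q1 h=11  …□□□□□□[□]■□■□■□…
[10] q0 h=10  …□□□□□□[□]□■□■□■…
[11] q1 h= 9  …□□□□□□[□]■□■□■□…
[12] q0 h= 8  …□□□□□□[□]□■□■□■…
[13] q1 h= 7  …□□□□□□[□]■□■□■□…
[14] q0 h= 6  |□□□□□□[□]□■□■□■…
[15] q1 h= 5  |□□□□□[□]■□■□■□…
[16] q0 h= 4  |□□□□[□]□■□■□■…
[17] q1 h= 3  |□□□[□]■□■□■□…
[18] q0 h= 2  |□□[□]□■□■□■…
[19] q1 h= 1  |□[□]■□■□■□…
[20] q0 h= 0  |[□]□■□■□■…
[21] q1 h= 0  |[■]□■□■□■…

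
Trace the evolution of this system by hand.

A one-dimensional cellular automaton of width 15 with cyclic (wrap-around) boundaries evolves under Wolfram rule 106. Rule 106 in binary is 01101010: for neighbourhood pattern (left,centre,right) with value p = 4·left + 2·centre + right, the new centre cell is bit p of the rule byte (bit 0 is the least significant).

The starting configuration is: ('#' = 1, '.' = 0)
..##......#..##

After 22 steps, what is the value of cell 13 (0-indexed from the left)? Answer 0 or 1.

t=0: ..##......#..##
t=1: .###.....#..###
t=2: ##.#....#..##.#
t=3: .##....#..#####
t=4: ###...#..##...#
t=5: ..#..#..###..##
t=6: .#..#..##.#.###
t=7: #..#..####.##.#
t=8: #.#..##..######
t=9: ##..###.##.....
t=10: ##.##.####....#
t=11: .######..#...##
t=12: ##....#.#...###
t=13: .#...#.#...##..
t=14: #...#.#...###..
t=15: ...#.#...##.#.#
t=16: ..#.#...####.#.
t=17: .#.#...##..##..
t=18: #.#...###.###..
t=19: .#...##.###.#.#
t=20: #...#####.##.#.
t=21: ...##...#####.#
t=22: ..###..##...##.

1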